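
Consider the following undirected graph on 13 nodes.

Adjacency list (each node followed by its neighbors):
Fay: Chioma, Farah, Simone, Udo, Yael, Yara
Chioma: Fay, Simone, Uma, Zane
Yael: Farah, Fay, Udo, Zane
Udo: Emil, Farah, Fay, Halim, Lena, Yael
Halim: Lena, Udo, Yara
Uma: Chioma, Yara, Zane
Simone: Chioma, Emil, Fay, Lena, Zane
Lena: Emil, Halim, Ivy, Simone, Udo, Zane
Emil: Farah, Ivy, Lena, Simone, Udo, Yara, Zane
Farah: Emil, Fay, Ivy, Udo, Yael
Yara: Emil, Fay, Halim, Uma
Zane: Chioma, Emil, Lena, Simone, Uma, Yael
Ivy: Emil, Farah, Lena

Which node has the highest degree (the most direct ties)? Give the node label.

Degrees — Chioma:4, Emil:7, Farah:5, Fay:6, Halim:3, Ivy:3, Lena:6, Simone:5, Udo:6, Uma:3, Yael:4, Yara:4, Zane:6.
The maximum is 7, attained only by Emil.

Emil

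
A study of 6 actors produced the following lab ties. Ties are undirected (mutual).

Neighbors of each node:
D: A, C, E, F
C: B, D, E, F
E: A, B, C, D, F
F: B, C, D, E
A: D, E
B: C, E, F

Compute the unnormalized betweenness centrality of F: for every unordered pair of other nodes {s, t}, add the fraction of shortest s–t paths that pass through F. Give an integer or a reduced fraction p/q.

1/3

Pairs whose geodesics pass through F — D–B: 1/3.
All other pairs contribute 0.
Summing the contributions gives betweenness(F) = 1/3.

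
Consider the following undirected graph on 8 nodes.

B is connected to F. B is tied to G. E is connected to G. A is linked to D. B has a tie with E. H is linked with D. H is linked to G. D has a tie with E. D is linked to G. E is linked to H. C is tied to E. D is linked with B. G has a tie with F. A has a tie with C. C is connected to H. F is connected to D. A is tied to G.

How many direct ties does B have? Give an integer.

B is directly tied to D, E, F, and G. That is 4 neighbors, so the degree of B is 4.

4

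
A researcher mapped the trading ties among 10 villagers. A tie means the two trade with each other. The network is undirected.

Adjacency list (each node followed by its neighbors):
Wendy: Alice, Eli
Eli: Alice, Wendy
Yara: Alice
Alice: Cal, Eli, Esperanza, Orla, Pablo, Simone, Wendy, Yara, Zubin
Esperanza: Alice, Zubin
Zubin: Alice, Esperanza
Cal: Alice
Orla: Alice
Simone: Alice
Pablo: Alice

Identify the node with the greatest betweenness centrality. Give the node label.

Alice

Unnormalized betweenness of each node: Alice:34, Cal:0, Eli:0, Esperanza:0, Orla:0, Pablo:0, Simone:0, Wendy:0, Yara:0, Zubin:0.
Alice has the largest value, 34, making it the main broker — the node through which the most shortest paths run.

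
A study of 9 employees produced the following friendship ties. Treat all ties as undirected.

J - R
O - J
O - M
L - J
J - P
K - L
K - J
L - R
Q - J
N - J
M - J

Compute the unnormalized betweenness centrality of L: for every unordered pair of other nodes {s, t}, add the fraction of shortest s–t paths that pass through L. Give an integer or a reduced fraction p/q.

1/2

Pairs whose geodesics pass through L — R–K: 1/2.
All other pairs contribute 0.
Summing the contributions gives betweenness(L) = 1/2.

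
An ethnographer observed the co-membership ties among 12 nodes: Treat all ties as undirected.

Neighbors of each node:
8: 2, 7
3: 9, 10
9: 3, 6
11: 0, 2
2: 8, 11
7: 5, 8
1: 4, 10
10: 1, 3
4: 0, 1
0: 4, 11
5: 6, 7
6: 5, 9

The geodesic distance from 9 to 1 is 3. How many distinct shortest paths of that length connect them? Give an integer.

The shortest distance is 3, and the only length-3 path is 9–3–10–1. So there is exactly 1 shortest path.

1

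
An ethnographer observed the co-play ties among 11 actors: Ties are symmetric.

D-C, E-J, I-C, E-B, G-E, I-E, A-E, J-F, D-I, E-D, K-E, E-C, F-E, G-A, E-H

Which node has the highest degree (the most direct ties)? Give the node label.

Degrees — A:2, B:1, C:3, D:3, E:10, F:2, G:2, H:1, I:3, J:2, K:1.
The maximum is 10, attained only by E.

E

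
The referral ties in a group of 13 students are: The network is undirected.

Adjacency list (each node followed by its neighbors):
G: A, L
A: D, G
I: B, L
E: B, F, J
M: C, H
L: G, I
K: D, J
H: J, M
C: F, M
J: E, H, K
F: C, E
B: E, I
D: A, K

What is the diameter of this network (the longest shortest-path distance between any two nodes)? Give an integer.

6

Eccentricity of each node (its greatest distance to any other): A:6, B:4, C:6, D:5, E:4, F:5, G:6, H:5, I:5, J:4, K:4, L:6, M:6.
The maximum eccentricity is 6, realized for instance by the pair A–C via A – D – K – J – H – M – C. So the diameter is 6.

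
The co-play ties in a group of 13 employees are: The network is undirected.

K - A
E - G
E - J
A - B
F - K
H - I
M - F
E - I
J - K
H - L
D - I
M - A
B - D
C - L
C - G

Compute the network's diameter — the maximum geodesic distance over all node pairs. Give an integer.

6

Eccentricity of each node (its greatest distance to any other): A:5, B:5, C:6, D:4, E:4, F:6, G:5, H:5, I:4, J:4, K:5, L:6, M:6.
The maximum eccentricity is 6, realized for instance by the pair M–C via M – A – K – J – E – G – C. So the diameter is 6.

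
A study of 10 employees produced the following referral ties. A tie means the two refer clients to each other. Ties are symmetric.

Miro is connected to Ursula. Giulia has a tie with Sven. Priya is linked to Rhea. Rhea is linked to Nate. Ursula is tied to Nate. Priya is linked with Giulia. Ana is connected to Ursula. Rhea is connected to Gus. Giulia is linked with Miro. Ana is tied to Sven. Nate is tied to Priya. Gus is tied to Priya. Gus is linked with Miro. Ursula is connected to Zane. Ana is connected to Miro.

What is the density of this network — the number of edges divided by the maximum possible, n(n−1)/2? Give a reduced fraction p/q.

There are 15 edges and 10 nodes, so the maximum possible is C(10,2) = 45.
Density = 15/45 = 1/3.

1/3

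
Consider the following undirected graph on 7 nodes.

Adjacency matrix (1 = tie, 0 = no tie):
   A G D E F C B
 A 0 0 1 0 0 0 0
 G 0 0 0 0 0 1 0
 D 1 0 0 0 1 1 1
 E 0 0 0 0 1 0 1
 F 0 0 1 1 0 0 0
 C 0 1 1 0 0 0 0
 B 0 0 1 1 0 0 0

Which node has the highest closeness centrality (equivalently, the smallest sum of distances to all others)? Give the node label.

Farness (sum of distances to all others) for each node — A:13, B:11, C:11, D:8, E:14, F:11, G:16.
The smallest farness is 8, for D, so D has the highest closeness.

D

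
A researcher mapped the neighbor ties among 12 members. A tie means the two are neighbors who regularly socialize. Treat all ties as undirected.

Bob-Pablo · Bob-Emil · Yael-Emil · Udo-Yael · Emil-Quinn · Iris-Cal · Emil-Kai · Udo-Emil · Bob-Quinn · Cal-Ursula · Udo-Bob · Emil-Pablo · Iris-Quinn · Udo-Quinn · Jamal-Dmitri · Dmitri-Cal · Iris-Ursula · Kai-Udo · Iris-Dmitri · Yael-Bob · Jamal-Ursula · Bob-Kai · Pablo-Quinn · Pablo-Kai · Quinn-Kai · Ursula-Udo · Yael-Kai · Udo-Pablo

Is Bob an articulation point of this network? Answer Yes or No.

Even without Bob, every remaining node can still reach every other (the residual graph is connected), so Bob is not a cut vertex.

No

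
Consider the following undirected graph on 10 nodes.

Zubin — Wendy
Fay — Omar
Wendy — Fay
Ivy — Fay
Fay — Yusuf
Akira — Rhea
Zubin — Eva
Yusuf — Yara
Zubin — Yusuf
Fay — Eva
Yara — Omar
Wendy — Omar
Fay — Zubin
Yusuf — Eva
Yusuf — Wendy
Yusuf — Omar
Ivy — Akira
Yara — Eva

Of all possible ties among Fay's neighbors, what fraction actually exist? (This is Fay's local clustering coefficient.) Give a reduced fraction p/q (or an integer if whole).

Fay's neighbors: Eva, Ivy, Omar, Wendy, Yusuf, and Zubin (k = 6).
Possible neighbor pairs: C(6,2) = 15. Edges among them: Eva–Yusuf, Eva–Zubin, Omar–Wendy, Omar–Yusuf, Wendy–Yusuf, Wendy–Zubin, Yusuf–Zubin → e = 7.
Clustering(Fay) = 7/15.

7/15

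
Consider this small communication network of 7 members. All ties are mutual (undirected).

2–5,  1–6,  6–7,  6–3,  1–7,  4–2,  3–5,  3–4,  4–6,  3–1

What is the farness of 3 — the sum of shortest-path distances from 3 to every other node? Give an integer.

Distances from 3: 1:1, 2:2, 4:1, 5:1, 6:1, 7:2.
Sum = 1 + 2 + 1 + 1 + 1 + 2 = 8.

8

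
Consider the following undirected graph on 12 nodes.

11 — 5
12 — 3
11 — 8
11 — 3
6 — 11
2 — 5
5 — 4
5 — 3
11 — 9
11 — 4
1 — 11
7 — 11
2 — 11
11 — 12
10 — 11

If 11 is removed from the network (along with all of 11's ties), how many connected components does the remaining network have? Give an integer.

7

Without 11, the remaining ties split the others into: {10}; {8}; {7}; {2, 3, 4, 5, 12}; {1}; {9}; {6}.
That's 7 separate components.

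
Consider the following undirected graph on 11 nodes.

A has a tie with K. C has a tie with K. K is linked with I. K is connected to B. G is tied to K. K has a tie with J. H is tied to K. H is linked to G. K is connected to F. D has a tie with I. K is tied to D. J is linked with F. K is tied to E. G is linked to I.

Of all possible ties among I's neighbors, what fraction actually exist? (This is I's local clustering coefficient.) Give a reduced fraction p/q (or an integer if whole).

I's neighbors: D, G, and K (k = 3).
Possible neighbor pairs: C(3,2) = 3. Edges among them: D–K, G–K → e = 2.
Clustering(I) = 2/3.

2/3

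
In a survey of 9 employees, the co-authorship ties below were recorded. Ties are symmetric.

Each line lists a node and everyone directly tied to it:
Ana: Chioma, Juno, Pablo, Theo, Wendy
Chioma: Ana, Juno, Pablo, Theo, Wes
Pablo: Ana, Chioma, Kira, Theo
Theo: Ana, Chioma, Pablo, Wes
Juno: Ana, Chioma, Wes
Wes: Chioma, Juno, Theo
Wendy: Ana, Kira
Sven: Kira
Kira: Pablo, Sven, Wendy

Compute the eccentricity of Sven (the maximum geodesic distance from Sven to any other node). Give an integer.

4

Distances from Sven: Ana:3, Chioma:3, Juno:4, Kira:1, Pablo:2, Theo:3, Wendy:2, Wes:4.
The largest is 4 (to Wes and Juno), so the eccentricity of Sven is 4.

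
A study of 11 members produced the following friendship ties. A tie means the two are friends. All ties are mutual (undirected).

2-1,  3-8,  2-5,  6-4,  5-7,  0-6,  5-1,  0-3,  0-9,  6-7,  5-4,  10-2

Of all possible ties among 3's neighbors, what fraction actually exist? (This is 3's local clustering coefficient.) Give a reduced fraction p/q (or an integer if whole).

0

3's neighbors: 0 and 8 (k = 2).
Possible neighbor pairs: C(2,2) = 1. Edges among them: none → e = 0.
Clustering(3) = 0/1.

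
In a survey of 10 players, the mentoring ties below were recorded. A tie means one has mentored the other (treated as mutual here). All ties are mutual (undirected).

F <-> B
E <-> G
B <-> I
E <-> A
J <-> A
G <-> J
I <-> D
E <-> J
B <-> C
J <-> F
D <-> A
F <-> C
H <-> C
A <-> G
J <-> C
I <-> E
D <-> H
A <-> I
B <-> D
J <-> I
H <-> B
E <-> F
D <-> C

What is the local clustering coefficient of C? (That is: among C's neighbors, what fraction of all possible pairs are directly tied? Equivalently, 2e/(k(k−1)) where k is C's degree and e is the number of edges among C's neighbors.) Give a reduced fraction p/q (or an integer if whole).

C's neighbors: B, D, F, H, and J (k = 5).
Possible neighbor pairs: C(5,2) = 10. Edges among them: B–D, B–F, B–H, D–H, F–J → e = 5.
Clustering(C) = 5/10 = 1/2.

1/2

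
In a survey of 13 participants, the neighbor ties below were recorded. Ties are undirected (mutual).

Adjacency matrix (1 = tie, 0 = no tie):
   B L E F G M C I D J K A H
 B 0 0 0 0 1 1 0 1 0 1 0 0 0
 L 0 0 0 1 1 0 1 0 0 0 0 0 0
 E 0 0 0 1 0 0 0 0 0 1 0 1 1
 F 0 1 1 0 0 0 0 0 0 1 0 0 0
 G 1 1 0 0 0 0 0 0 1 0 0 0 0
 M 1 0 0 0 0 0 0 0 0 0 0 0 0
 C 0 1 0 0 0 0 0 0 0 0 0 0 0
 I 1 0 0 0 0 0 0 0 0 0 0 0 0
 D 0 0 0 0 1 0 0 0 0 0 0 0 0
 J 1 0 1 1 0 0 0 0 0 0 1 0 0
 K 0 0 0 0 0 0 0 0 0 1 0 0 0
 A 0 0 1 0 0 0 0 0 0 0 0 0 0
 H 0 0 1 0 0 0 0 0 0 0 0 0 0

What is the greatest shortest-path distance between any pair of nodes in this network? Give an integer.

5

Eccentricity of each node (its greatest distance to any other): A:5, B:3, C:4, D:5, E:4, F:3, G:4, H:5, I:4, J:3, K:4, L:3, M:4.
The maximum eccentricity is 5, realized for instance by the pair D–A via D – G – L – F – E – A. So the diameter is 5.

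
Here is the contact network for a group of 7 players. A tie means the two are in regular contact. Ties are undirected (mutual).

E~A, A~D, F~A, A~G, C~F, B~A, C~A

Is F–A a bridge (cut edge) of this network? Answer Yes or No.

No

Even without that edge, F still reaches A via F – C – A, so the network stays connected. Not a bridge.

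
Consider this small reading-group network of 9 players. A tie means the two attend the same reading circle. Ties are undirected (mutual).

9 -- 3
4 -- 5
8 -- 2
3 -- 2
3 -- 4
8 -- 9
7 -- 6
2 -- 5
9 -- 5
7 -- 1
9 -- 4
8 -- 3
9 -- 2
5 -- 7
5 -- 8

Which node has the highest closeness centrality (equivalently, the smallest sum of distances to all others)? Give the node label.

5

Farness (sum of distances to all others) for each node — 1:21, 2:14, 3:17, 4:15, 5:11, 6:21, 7:14, 8:14, 9:13.
The smallest farness is 11, for 5, so 5 has the highest closeness.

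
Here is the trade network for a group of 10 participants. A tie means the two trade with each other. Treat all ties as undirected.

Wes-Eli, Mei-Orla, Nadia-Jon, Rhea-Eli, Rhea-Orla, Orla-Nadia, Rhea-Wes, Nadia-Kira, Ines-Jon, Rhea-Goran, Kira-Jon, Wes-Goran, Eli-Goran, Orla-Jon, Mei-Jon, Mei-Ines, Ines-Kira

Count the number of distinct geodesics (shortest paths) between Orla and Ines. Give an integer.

The shortest distance is 2. The length-2 paths are: Orla–Jon–Ines; Orla–Mei–Ines.
That gives 2 distinct shortest paths.

2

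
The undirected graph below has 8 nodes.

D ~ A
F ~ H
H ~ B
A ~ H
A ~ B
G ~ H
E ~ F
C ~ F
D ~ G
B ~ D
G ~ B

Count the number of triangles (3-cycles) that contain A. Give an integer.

A's neighbors: B, D, and H.
Neighbor pairs that are themselves tied: A–B–D; A–B–H. Each forms one triangle with A, for 2 in total.

2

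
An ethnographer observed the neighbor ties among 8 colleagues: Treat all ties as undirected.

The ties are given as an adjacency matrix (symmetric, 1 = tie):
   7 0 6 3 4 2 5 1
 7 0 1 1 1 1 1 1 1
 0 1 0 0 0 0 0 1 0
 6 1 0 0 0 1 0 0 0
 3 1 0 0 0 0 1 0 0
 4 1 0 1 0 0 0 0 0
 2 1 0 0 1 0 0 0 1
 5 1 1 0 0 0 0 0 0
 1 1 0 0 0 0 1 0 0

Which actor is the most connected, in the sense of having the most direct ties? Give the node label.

7

Degrees — 0:2, 1:2, 2:3, 3:2, 4:2, 5:2, 6:2, 7:7.
The maximum is 7, attained only by 7.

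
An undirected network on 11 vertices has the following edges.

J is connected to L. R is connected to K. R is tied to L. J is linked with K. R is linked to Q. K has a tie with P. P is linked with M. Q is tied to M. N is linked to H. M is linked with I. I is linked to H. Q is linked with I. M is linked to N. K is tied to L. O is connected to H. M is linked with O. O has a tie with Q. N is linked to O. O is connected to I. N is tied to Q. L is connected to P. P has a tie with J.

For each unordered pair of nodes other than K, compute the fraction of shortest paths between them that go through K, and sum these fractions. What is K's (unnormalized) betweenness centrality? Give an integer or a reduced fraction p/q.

4/3

Pairs whose geodesics pass through K — Q–J: 1/3; P–R: 1/2; R–J: 1/2.
All other pairs contribute 0.
Summing the contributions gives betweenness(K) = 4/3.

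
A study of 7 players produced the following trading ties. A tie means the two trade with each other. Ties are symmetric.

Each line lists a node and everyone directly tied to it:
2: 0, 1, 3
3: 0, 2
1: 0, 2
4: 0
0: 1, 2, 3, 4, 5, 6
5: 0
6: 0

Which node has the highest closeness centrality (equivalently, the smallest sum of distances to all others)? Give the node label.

0

Farness (sum of distances to all others) for each node — 0:6, 1:10, 2:9, 3:10, 4:11, 5:11, 6:11.
The smallest farness is 6, for 0, so 0 has the highest closeness.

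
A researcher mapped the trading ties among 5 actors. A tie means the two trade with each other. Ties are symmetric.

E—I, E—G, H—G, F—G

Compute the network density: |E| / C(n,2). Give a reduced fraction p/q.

2/5

There are 4 edges and 5 nodes, so the maximum possible is C(5,2) = 10.
Density = 4/10 = 2/5.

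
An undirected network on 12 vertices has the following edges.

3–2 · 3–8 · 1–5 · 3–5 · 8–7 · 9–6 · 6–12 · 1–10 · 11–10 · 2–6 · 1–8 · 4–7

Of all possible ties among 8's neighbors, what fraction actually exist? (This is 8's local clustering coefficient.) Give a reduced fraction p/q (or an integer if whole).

8's neighbors: 1, 3, and 7 (k = 3).
Possible neighbor pairs: C(3,2) = 3. Edges among them: none → e = 0.
Clustering(8) = 0/3 = 0.

0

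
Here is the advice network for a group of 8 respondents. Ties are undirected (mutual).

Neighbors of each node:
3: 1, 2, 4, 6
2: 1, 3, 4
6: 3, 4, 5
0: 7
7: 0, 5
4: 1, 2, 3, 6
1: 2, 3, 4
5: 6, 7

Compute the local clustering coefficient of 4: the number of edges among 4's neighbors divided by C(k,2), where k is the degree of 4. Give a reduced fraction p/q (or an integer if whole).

4's neighbors: 1, 2, 3, and 6 (k = 4).
Possible neighbor pairs: C(4,2) = 6. Edges among them: 1–2, 1–3, 2–3, 3–6 → e = 4.
Clustering(4) = 4/6 = 2/3.

2/3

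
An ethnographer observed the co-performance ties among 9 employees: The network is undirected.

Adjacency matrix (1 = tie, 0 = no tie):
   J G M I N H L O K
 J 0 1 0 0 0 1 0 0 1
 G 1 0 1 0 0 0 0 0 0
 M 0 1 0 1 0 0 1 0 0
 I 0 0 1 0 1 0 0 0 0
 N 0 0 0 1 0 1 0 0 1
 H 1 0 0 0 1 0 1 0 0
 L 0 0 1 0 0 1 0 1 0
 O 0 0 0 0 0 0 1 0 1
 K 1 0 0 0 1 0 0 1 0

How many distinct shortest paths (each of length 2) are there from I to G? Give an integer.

The shortest distance is 2, and the only length-2 path is I–M–G. So there is exactly 1 shortest path.

1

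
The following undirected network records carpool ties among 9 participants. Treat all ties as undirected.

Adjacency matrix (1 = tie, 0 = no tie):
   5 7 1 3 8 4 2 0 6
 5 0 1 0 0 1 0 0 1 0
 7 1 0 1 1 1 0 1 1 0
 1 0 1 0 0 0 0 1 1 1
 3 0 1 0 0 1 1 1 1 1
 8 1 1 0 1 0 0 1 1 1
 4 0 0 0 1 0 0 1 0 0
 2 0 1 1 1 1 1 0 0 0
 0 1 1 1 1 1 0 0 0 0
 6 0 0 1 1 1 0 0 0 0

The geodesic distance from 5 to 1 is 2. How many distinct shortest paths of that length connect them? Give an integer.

2

The shortest distance is 2. The length-2 paths are: 5–7–1; 5–0–1.
That gives 2 distinct shortest paths.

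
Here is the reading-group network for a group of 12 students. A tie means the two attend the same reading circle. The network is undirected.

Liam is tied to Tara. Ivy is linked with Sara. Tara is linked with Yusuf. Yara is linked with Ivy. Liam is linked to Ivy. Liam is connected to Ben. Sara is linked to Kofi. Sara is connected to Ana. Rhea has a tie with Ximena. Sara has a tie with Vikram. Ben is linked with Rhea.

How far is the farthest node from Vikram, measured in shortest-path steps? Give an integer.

Distances from Vikram: Ana:2, Ben:4, Ivy:2, Kofi:2, Liam:3, Rhea:5, Sara:1, Tara:4, Ximena:6, Yara:3, Yusuf:5.
The largest is 6 (to Ximena), so the eccentricity of Vikram is 6.

6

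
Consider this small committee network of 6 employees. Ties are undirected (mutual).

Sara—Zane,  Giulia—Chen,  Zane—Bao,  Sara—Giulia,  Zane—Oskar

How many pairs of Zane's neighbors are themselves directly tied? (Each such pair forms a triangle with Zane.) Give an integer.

Zane's neighbors are Bao, Oskar, and Sara, but none of them are tied to each other, so no triangle contains Zane.

0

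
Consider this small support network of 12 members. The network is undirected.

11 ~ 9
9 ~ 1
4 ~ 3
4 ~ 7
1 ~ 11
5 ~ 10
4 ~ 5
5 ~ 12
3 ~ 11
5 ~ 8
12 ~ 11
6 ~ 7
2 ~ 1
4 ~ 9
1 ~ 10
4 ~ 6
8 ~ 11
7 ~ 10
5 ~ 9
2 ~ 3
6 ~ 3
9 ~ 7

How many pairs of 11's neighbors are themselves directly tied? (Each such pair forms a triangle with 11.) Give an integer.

11's neighbors: 1, 3, 8, 9, and 12.
Neighbor pairs that are themselves tied: 11–1–9. Each forms one triangle with 11, for 1 in total.

1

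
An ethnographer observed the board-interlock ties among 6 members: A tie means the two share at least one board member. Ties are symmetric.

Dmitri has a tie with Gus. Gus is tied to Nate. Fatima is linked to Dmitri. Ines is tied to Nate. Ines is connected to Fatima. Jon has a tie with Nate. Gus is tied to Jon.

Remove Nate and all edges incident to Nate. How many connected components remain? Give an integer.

1

Nate's neighbors (Gus, Ines, and Jon) remain reachable from one another through other ties, so the rest of the network stays in one piece.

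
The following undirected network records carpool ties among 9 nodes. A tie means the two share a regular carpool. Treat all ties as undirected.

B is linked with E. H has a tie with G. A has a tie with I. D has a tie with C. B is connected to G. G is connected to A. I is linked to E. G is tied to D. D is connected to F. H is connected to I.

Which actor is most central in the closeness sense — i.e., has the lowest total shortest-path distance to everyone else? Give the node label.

G

Farness (sum of distances to all others) for each node — A:16, B:16, C:22, D:15, E:19, F:22, G:12, H:16, I:18.
The smallest farness is 12, for G, so G has the highest closeness.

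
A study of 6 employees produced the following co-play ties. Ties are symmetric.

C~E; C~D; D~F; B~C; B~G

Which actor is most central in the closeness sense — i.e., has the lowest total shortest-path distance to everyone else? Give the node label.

Farness (sum of distances to all others) for each node — B:9, C:7, D:9, E:11, F:13, G:13.
The smallest farness is 7, for C, so C has the highest closeness.

C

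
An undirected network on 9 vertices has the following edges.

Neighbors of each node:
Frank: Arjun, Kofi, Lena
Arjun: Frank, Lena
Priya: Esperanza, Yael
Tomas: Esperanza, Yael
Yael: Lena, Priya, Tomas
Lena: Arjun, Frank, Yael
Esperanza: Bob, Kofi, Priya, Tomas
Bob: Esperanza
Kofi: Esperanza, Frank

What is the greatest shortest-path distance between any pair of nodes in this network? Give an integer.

4

Eccentricity of each node (its greatest distance to any other): Arjun:4, Bob:4, Esperanza:3, Frank:3, Kofi:3, Lena:4, Priya:3, Tomas:3, Yael:3.
The maximum eccentricity is 4, realized for instance by the pair Arjun–Bob via Arjun – Frank – Kofi – Esperanza – Bob. So the diameter is 4.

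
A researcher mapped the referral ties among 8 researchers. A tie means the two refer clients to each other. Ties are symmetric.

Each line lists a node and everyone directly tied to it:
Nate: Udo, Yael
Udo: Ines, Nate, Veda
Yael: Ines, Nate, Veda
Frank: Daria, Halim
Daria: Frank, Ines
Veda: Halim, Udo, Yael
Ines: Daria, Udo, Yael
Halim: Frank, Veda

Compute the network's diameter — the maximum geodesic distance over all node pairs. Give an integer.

4

Eccentricity of each node (its greatest distance to any other): Daria:3, Frank:4, Halim:3, Ines:3, Nate:4, Udo:3, Veda:3, Yael:3.
The maximum eccentricity is 4, realized for instance by the pair Frank–Nate via Frank – Daria – Ines – Udo – Nate. So the diameter is 4.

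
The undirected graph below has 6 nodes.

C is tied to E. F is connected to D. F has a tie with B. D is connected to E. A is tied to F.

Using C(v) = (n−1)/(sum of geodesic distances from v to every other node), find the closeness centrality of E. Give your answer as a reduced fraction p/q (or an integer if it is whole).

Distances from E: A:3, B:3, C:1, D:1, F:2. Sum = 10.
n = 6, so closeness = 5/10 = 1/2.

1/2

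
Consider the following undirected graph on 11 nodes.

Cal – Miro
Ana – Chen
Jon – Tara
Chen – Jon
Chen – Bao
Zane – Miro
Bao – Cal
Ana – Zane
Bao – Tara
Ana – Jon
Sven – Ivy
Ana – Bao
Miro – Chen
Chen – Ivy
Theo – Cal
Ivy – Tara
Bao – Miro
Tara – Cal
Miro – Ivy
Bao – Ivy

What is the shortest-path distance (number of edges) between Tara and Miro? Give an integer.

2

One shortest route is Tara – Cal – Miro, which uses 2 edges, and Tara and Miro are not directly tied, so nothing shorter exists. So d(Tara,Miro) = 2.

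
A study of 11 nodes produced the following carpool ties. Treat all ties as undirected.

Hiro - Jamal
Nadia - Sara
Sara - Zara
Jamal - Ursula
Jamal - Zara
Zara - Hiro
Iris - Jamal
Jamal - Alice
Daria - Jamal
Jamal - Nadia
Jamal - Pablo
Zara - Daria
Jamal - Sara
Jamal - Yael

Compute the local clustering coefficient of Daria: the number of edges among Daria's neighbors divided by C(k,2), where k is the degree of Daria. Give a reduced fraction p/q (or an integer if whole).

1

Daria's neighbors: Jamal and Zara (k = 2).
Possible neighbor pairs: C(2,2) = 1. Edges among them: Jamal–Zara → e = 1.
Clustering(Daria) = 1/1.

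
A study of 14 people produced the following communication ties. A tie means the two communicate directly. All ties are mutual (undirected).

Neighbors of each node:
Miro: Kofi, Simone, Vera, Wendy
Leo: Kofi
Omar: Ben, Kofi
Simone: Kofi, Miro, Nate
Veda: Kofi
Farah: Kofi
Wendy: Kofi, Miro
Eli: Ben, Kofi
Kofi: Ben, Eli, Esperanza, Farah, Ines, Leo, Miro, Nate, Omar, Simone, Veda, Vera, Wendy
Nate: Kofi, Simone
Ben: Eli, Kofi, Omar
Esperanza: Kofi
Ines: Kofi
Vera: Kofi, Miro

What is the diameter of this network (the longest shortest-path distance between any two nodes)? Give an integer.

2

Eccentricity of each node (its greatest distance to any other): Ben:2, Eli:2, Esperanza:2, Farah:2, Ines:2, Kofi:1, Leo:2, Miro:2, Nate:2, Omar:2, Simone:2, Veda:2, Vera:2, Wendy:2.
The maximum eccentricity is 2, realized for instance by the pair Esperanza–Wendy via Esperanza – Kofi – Wendy. So the diameter is 2.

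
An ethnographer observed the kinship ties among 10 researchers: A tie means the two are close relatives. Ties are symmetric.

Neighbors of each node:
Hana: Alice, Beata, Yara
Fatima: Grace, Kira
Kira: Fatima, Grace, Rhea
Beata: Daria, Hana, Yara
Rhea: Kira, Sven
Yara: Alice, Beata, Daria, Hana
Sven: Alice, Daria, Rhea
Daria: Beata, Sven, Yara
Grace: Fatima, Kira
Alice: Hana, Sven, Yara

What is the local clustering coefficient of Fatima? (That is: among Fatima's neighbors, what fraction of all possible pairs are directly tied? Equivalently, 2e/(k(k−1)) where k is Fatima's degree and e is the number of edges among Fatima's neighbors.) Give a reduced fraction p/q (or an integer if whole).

1

Fatima's neighbors: Grace and Kira (k = 2).
Possible neighbor pairs: C(2,2) = 1. Edges among them: Grace–Kira → e = 1.
Clustering(Fatima) = 1/1.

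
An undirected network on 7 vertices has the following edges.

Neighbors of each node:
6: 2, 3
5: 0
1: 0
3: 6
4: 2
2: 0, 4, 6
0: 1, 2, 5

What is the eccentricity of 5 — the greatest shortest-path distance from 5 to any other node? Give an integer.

4

Distances from 5: 0:1, 1:2, 2:2, 3:4, 4:3, 6:3.
The largest is 4 (to 3), so the eccentricity of 5 is 4.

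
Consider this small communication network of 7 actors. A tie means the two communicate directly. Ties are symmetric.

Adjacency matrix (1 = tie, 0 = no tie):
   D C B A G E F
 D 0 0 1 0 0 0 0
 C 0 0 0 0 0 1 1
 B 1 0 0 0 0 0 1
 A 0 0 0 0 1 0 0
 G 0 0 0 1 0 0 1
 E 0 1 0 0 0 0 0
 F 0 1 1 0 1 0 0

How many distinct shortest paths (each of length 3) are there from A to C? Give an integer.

The shortest distance is 3, and the only length-3 path is A–G–F–C. So there is exactly 1 shortest path.

1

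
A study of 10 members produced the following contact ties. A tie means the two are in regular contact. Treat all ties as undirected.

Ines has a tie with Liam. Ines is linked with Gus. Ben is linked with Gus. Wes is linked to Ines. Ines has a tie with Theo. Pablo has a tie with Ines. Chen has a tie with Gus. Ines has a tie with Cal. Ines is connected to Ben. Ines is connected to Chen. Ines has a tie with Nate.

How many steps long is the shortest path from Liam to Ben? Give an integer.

One shortest route is Liam – Ines – Ben, which uses 2 edges, and Liam and Ben are not directly tied, so nothing shorter exists. So d(Liam,Ben) = 2.

2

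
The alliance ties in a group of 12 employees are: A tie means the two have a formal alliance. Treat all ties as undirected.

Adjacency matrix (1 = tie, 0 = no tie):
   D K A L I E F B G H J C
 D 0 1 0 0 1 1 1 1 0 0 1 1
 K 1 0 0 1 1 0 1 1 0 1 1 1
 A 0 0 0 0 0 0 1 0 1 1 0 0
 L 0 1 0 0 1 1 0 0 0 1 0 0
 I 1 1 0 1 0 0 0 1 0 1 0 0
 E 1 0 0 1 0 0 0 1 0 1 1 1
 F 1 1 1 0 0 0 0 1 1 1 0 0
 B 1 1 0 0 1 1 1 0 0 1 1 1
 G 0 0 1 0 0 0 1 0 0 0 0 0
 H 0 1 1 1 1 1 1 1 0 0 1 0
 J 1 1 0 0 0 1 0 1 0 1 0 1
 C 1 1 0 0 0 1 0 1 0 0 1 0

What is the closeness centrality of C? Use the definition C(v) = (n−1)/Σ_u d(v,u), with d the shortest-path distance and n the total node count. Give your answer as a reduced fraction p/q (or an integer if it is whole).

11/19

Distances from C: A:3, B:1, D:1, E:1, F:2, G:3, H:2, I:2, J:1, K:1, L:2. Sum = 19.
n = 12, so closeness = 11/19.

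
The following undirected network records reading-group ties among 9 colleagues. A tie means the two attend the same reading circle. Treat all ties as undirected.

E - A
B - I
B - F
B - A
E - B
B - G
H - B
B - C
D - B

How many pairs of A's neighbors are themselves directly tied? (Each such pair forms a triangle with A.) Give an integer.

1

A's neighbors: B and E.
Neighbor pairs that are themselves tied: A–B–E. Each forms one triangle with A, for 1 in total.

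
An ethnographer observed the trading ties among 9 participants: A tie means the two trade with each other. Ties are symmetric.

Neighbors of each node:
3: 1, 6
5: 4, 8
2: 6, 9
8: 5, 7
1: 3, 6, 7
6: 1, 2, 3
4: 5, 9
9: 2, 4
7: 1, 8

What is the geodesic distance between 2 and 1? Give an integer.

2

One shortest route is 2 – 6 – 1, which uses 2 edges, and 2 and 1 are not directly tied, so nothing shorter exists. So d(2,1) = 2.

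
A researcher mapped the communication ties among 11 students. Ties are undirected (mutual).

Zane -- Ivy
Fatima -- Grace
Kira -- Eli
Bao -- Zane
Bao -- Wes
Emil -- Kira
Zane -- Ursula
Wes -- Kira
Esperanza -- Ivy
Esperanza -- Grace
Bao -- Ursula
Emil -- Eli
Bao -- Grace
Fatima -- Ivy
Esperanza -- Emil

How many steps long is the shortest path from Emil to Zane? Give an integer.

3

One shortest route is Emil – Esperanza – Ivy – Zane, which uses 3 edges, and at distance 2 from Emil we only reach {Grace, Ivy, Wes}, which does not include Zane. So d(Emil,Zane) = 3.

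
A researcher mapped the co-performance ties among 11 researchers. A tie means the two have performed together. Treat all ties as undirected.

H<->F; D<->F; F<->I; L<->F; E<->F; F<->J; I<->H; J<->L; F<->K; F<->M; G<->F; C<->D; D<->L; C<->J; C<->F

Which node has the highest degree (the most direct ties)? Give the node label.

F

Degrees — C:3, D:3, E:1, F:10, G:1, H:2, I:2, J:3, K:1, L:3, M:1.
The maximum is 10, attained only by F.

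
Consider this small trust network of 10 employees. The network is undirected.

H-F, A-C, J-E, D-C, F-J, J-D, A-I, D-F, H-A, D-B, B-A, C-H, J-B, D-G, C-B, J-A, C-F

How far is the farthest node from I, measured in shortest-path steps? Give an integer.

Distances from I: A:1, B:2, C:2, D:3, E:3, F:3, G:4, H:2, J:2.
The largest is 4 (to G), so the eccentricity of I is 4.

4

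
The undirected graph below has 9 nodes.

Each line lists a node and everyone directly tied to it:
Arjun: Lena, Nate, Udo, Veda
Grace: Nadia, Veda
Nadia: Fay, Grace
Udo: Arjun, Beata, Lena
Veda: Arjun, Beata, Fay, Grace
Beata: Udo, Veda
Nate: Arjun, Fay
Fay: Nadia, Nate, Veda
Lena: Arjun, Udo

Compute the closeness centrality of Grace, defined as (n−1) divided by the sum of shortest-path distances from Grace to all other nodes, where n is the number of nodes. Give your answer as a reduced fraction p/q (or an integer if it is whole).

Distances from Grace: Arjun:2, Beata:2, Fay:2, Lena:3, Nadia:1, Nate:3, Udo:3, Veda:1. Sum = 17.
n = 9, so closeness = 8/17.

8/17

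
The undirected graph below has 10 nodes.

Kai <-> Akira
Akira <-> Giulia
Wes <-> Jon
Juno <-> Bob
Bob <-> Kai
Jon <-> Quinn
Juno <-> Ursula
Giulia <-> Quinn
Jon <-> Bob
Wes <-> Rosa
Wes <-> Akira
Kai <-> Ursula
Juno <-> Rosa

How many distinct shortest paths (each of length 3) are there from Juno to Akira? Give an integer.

3

The shortest distance is 3. The length-3 paths are: Juno–Bob–Kai–Akira; Juno–Ursula–Kai–Akira; Juno–Rosa–Wes–Akira.
That gives 3 distinct shortest paths.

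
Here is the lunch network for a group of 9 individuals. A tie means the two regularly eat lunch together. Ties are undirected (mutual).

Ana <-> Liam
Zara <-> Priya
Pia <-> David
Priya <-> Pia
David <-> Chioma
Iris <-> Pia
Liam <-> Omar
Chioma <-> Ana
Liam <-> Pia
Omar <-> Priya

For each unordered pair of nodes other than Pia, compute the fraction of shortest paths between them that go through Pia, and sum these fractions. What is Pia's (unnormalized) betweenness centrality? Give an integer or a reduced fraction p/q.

Pairs whose geodesics pass through Pia — Liam–Iris: 1; Liam–David: 1; Liam–Priya: 1/2; Liam–Zara: 1/2; Iris–Chioma: 1; Iris–Ana: 1; Iris–David: 1; Iris–Priya: 1; Iris–Zara: 1; Iris–Omar: 2/2; Chioma–Priya: 1; Chioma–Zara: 1; Ana–Priya: 1/2; Ana–Zara: 1/2 … (+3 more pairs).
All other pairs contribute 0.
Summing the contributions gives betweenness(Pia) = 15.

15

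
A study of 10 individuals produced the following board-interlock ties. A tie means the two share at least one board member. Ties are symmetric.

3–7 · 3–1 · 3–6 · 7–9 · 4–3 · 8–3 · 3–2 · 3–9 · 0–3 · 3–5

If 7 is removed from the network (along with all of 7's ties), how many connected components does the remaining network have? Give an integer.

7's neighbors (3 and 9) remain reachable from one another through other ties, so the rest of the network stays in one piece.

1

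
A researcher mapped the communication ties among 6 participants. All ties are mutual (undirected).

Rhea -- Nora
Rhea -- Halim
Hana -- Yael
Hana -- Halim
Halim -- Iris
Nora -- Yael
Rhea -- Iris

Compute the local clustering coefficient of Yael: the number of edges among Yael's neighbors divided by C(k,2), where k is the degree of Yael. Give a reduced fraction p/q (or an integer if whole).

0

Yael's neighbors: Hana and Nora (k = 2).
Possible neighbor pairs: C(2,2) = 1. Edges among them: none → e = 0.
Clustering(Yael) = 0/1.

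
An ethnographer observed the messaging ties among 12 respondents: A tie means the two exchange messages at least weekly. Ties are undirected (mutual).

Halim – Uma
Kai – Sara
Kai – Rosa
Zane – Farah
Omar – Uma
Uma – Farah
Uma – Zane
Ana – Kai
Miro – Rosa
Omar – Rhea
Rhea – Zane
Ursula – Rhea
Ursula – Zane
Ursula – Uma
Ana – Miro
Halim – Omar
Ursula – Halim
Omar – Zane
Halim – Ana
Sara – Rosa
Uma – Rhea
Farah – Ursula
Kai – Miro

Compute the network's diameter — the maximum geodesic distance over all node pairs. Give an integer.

5

Eccentricity of each node (its greatest distance to any other): Ana:3, Farah:5, Halim:3, Kai:4, Miro:4, Omar:4, Rhea:5, Rosa:5, Sara:5, Uma:4, Ursula:4, Zane:5.
The maximum eccentricity is 5, realized for instance by the pair Sara–Rhea via Sara – Kai – Ana – Halim – Uma – Rhea. So the diameter is 5.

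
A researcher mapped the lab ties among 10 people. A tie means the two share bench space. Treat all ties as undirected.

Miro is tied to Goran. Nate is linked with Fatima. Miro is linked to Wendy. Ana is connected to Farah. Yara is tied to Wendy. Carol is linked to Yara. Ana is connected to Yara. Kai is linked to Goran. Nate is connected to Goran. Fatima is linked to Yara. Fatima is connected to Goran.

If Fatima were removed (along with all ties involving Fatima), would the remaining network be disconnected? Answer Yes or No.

Even without Fatima, every remaining node can still reach every other (the residual graph is connected), so Fatima is not a cut vertex.

No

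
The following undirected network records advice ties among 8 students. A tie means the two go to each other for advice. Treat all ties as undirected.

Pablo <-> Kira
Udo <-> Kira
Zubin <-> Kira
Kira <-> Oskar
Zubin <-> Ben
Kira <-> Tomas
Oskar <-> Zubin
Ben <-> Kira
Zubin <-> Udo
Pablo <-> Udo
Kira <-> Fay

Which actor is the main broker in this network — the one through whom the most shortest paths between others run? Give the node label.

Unnormalized betweenness of each node: Ben:0, Fay:0, Kira:15, Oskar:0, Pablo:0, Tomas:0, Udo:1/2, Zubin:3/2.
Kira has the largest value, 15, making it the main broker — the node through which the most shortest paths run.

Kira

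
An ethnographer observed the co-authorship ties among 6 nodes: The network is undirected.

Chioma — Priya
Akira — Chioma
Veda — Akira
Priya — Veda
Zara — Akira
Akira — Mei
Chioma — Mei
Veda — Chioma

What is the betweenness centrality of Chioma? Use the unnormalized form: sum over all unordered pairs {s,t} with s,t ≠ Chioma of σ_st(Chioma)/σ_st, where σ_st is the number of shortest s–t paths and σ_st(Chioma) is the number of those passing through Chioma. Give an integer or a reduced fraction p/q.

Pairs whose geodesics pass through Chioma — Priya–Zara: 1/2; Priya–Mei: 1; Priya–Akira: 1/2; Veda–Mei: 1/2.
All other pairs contribute 0.
Summing the contributions gives betweenness(Chioma) = 5/2.

5/2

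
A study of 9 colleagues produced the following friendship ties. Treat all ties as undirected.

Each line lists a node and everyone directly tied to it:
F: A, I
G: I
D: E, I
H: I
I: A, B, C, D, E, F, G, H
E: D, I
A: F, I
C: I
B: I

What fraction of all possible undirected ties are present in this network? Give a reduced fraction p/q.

5/18

There are 10 edges and 9 nodes, so the maximum possible is C(9,2) = 36.
Density = 10/36 = 5/18.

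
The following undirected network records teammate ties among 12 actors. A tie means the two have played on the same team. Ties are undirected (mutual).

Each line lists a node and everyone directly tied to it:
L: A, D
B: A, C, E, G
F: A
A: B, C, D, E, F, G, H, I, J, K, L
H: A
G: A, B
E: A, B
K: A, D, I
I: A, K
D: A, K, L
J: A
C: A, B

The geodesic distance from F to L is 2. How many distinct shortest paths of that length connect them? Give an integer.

1

The shortest distance is 2, and the only length-2 path is F–A–L. So there is exactly 1 shortest path.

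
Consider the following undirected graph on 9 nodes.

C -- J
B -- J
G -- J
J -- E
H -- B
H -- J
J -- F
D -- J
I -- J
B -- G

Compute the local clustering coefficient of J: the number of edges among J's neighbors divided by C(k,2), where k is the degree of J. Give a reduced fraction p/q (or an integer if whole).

J's neighbors: B, C, D, E, F, G, H, and I (k = 8).
Possible neighbor pairs: C(8,2) = 28. Edges among them: B–G, B–H → e = 2.
Clustering(J) = 2/28 = 1/14.

1/14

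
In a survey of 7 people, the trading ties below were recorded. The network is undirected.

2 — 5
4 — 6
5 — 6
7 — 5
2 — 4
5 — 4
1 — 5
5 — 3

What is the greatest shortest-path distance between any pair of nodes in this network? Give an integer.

2

Eccentricity of each node (its greatest distance to any other): 1:2, 2:2, 3:2, 4:2, 5:1, 6:2, 7:2.
The maximum eccentricity is 2, realized for instance by the pair 6–7 via 6 – 5 – 7. So the diameter is 2.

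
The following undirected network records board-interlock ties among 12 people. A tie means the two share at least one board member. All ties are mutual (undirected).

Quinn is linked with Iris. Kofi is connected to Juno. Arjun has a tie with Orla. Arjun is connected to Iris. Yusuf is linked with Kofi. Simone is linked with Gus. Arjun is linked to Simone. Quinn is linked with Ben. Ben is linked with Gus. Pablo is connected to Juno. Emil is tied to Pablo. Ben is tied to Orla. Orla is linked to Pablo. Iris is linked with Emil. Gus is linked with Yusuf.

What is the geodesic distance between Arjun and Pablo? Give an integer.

2

One shortest route is Arjun – Orla – Pablo, which uses 2 edges, and Arjun and Pablo are not directly tied, so nothing shorter exists. So d(Arjun,Pablo) = 2.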